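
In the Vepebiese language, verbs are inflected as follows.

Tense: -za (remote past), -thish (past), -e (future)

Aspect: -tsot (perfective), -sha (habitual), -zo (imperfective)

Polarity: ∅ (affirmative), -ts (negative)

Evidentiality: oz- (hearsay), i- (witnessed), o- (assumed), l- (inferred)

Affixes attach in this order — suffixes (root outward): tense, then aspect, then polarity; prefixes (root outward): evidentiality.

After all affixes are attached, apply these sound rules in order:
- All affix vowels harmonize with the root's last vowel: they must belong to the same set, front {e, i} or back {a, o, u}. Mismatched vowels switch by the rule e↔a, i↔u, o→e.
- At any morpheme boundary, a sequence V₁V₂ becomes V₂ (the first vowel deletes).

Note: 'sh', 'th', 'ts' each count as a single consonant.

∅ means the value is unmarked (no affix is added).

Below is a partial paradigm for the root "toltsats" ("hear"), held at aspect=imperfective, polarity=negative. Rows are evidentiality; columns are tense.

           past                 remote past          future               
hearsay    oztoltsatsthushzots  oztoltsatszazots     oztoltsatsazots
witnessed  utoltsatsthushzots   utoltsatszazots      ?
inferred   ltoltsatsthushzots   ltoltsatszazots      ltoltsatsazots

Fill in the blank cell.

Attach tense future -e → toltsatse.
Attach evidentiality witnessed i- → itoltsatse.
Attach aspect imperfective -zo → itoltsatsezo.
Attach polarity negative -ts → itoltsatsezots.
Apply vowel harmony: itoltsatsezots → utoltsatsazots.
Vowel deletion: no change.

utoltsatsazots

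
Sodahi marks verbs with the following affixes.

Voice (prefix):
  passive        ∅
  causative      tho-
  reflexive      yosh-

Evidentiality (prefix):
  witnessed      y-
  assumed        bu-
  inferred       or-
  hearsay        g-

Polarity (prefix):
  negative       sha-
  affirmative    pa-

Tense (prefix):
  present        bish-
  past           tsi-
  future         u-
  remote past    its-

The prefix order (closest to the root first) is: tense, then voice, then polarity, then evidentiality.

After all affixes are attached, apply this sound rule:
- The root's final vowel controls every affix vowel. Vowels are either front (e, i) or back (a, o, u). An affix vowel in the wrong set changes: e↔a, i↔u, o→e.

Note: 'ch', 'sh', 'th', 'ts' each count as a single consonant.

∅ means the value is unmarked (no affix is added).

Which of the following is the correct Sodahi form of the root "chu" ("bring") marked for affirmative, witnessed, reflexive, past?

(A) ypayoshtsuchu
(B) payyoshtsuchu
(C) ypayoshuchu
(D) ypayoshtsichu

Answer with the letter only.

Attach tense past tsi- → tsichu.
Attach voice reflexive yosh- → yoshtsichu.
Attach polarity affirmative pa- → payoshtsichu.
Attach evidentiality witnessed y- → ypayoshtsichu.
Apply vowel harmony: ypayoshtsichu → ypayoshtsuchu.
So the correct form is ypayoshtsuchu, option (A).
(B) payyoshtsuchu is wrong: it has the affixes in the wrong order.
(C) ypayoshuchu is wrong: it uses future instead of past for tense.
(D) ypayoshtsichu is wrong: it fails to apply the sound rule(s).

A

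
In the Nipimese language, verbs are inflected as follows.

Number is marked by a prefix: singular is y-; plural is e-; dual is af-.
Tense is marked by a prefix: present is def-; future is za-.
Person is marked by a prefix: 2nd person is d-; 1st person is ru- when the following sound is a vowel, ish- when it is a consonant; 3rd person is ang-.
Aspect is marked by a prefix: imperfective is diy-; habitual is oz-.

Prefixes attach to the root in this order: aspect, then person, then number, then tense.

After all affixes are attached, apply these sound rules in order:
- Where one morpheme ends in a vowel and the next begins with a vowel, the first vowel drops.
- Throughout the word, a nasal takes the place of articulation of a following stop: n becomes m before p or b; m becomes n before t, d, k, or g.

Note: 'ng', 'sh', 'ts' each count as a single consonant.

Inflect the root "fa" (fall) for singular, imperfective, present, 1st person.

Attach aspect imperfective diy- → diyfa.
Attach person 1st person ish- (before consonant 'd') → ishdiyfa.
Attach number singular y- → yishdiyfa.
Attach tense present def- → defyishdiyfa.
Vowel deletion: no change.
Nasal assimilation: no change.

defyishdiyfa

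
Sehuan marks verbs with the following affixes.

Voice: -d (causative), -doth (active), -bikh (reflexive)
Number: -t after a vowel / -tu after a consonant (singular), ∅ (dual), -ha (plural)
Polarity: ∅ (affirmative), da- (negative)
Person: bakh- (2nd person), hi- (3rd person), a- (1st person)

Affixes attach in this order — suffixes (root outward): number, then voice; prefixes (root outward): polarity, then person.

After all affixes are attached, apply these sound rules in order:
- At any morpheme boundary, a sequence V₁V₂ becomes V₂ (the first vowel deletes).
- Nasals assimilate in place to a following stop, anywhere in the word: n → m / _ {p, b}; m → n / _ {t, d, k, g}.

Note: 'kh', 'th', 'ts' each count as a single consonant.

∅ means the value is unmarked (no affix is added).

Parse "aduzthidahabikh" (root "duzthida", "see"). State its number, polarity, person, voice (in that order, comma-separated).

Segment: a-duzthida-ha-bikh.
number: -ha → plural.
polarity: ∅ → affirmative.
person: a- → 1st person.
voice: -bikh → reflexive.

plural, affirmative, 1st person, reflexive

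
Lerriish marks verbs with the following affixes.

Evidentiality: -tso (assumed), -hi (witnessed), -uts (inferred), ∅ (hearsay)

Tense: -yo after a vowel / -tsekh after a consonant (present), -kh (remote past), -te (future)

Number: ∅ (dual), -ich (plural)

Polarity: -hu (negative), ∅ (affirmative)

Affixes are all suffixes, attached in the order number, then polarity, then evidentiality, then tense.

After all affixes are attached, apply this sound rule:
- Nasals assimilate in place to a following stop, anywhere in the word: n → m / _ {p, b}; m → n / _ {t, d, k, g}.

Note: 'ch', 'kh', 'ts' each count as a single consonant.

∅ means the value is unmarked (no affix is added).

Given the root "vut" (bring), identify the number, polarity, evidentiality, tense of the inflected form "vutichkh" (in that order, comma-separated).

Segment: vut-ich-kh.
number: -ich → plural.
polarity: ∅ → affirmative.
evidentiality: ∅ → hearsay.
tense: -kh → remote past.

plural, affirmative, hearsay, remote past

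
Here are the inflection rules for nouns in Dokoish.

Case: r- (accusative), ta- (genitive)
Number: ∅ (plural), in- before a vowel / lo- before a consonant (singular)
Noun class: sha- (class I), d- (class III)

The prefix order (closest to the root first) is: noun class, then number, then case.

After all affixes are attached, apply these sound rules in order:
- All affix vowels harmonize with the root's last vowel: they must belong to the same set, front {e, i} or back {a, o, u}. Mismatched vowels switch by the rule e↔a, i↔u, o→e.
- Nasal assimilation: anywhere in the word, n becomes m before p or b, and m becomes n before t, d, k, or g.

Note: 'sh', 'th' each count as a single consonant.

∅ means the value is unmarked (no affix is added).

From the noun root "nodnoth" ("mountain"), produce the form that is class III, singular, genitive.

Attach noun class class III d- → dnodnoth.
Attach number singular lo- (before consonant 'd') → lodnodnoth.
Attach case genitive ta- → talodnodnoth.
Vowel harmony: no change.
Nasal assimilation: no change.

talodnodnoth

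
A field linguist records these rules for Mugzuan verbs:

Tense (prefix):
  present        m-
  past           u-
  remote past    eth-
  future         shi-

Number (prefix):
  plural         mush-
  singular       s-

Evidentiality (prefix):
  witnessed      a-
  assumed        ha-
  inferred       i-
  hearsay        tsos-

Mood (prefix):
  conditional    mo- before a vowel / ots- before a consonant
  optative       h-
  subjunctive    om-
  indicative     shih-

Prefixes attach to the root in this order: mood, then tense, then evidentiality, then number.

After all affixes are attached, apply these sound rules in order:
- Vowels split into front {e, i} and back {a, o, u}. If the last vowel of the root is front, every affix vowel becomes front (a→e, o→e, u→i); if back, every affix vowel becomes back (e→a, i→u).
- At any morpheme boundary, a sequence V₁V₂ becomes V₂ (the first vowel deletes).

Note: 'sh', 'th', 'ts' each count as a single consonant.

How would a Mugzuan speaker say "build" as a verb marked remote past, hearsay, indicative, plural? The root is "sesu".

Attach mood indicative shih- → shihsesu.
Attach tense remote past eth- → ethshihsesu.
Attach evidentiality hearsay tsos- → tsosethshihsesu.
Attach number plural mush- → mushtsosethshihsesu.
Apply vowel harmony: mushtsosethshihsesu → mushtsosathshuhsesu.
Vowel deletion: no change.

mushtsosathshuhsesu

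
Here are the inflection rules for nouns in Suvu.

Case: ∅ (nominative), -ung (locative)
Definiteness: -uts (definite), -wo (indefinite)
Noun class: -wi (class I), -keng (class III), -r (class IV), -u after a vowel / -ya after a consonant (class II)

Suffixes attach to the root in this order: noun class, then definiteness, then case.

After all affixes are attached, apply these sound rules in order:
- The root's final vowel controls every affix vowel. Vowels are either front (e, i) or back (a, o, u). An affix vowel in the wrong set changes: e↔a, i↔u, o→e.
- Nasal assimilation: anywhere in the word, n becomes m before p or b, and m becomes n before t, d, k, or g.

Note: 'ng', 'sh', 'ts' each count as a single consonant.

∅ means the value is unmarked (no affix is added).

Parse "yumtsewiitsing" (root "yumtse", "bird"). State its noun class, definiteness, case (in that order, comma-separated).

Segment: yumtse-wi-uts-ung.
noun class: -wi → class I.
definiteness: -uts → definite.
case: -ung → locative.

class I, definite, locative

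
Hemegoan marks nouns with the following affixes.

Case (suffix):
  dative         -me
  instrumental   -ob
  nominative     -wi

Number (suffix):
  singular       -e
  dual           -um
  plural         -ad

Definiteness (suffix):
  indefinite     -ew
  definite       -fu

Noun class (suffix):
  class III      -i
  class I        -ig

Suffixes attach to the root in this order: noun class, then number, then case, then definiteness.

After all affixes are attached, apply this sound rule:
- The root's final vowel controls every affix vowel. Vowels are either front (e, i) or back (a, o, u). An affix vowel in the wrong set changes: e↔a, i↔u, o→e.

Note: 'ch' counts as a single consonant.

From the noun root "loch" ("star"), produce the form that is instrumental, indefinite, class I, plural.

Attach noun class class I -ig → lochig.
Attach number plural -ad → lochigad.
Attach case instrumental -ob → lochigadob.
Attach definiteness indefinite -ew → lochigadobew.
Apply vowel harmony: lochigadobew → lochugadobaw.

lochugadobaw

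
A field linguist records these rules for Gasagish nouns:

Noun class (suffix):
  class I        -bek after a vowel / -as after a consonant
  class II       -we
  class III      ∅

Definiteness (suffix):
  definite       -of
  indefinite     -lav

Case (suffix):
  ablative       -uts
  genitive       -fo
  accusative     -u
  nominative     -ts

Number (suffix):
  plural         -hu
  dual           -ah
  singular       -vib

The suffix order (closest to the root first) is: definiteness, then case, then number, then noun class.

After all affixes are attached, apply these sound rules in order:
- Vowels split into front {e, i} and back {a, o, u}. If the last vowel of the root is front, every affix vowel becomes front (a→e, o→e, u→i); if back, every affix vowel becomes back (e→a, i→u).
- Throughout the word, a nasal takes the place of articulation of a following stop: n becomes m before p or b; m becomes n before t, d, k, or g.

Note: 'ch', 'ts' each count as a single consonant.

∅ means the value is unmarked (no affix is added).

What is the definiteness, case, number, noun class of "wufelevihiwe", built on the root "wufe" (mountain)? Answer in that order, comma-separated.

indefinite, accusative, plural, class II

Segment: wufe-lav-u-hu-we.
definiteness: -lav → indefinite.
case: -u → accusative.
number: -hu → plural.
noun class: -we → class II.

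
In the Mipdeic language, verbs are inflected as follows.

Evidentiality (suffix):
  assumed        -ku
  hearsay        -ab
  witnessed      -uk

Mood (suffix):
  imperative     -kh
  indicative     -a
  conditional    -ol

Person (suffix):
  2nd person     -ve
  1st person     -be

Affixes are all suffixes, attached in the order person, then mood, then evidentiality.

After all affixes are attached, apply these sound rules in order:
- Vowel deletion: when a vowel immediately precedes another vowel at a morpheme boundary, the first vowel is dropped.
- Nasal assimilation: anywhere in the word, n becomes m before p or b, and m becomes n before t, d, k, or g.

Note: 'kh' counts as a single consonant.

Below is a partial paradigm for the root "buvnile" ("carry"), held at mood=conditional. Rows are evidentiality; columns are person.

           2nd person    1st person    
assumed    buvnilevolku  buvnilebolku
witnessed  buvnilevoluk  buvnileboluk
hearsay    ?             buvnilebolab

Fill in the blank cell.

buvnilevolab

Attach person 2nd person -ve → buvnileve.
Attach mood conditional -ol → buvnileveol.
Attach evidentiality hearsay -ab → buvnileveolab.
Apply vowel deletion: buvnileveolab → buvnilevolab.
Nasal assimilation: no change.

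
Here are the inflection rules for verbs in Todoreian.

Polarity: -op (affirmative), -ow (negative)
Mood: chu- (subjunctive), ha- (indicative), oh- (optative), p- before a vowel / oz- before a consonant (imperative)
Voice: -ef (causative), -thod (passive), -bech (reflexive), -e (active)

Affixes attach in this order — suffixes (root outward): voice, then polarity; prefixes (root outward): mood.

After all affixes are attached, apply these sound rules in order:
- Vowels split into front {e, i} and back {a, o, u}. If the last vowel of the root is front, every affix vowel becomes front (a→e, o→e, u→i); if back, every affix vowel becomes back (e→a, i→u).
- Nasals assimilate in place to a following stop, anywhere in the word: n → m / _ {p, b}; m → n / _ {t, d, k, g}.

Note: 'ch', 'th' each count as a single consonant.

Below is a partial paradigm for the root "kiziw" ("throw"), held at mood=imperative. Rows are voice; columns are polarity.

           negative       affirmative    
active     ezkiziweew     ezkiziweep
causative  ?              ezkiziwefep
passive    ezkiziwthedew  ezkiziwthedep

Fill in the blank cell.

ezkiziwefew

Attach mood imperative oz- (before consonant 'k') → ozkiziw.
Attach voice causative -ef → ozkiziwef.
Attach polarity negative -ow → ozkiziwefow.
Apply vowel harmony: ozkiziwefow → ezkiziwefew.
Nasal assimilation: no change.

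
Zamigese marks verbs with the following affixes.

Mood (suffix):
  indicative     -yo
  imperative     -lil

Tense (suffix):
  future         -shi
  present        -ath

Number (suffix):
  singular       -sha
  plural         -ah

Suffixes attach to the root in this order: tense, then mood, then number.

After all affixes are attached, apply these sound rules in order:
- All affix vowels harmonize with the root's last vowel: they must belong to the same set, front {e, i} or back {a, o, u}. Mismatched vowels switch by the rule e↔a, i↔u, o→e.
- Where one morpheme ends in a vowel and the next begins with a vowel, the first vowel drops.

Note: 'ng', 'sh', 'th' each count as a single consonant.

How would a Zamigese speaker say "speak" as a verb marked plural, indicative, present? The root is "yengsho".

yengshathyah

Attach tense present -ath → yengshoath.
Attach mood indicative -yo → yengshoathyo.
Attach number plural -ah → yengshoathyoah.
Vowel harmony: no change.
Apply vowel deletion: yengshoathyoah → yengshathyah.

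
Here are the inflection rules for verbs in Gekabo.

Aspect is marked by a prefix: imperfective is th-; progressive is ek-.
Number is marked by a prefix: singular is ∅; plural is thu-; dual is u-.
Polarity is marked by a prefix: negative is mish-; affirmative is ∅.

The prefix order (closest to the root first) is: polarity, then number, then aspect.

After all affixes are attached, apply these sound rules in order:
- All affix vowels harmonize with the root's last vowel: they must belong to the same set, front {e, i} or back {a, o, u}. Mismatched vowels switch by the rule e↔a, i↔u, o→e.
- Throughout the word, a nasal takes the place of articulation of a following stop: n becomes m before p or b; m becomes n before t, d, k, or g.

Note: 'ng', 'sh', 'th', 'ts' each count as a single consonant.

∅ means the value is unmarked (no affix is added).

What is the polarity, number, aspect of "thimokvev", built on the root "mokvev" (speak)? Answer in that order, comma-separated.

Segment: th-u-mokvev.
polarity: ∅ → affirmative.
number: u- → dual.
aspect: th- → imperfective.

affirmative, dual, imperfective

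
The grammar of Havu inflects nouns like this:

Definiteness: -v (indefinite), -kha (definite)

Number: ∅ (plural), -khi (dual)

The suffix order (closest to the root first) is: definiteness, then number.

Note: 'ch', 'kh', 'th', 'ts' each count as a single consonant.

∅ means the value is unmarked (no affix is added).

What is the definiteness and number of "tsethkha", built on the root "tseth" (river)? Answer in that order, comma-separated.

definite, plural

Segment: tseth-kha.
definiteness: -kha → definite.
number: ∅ → plural.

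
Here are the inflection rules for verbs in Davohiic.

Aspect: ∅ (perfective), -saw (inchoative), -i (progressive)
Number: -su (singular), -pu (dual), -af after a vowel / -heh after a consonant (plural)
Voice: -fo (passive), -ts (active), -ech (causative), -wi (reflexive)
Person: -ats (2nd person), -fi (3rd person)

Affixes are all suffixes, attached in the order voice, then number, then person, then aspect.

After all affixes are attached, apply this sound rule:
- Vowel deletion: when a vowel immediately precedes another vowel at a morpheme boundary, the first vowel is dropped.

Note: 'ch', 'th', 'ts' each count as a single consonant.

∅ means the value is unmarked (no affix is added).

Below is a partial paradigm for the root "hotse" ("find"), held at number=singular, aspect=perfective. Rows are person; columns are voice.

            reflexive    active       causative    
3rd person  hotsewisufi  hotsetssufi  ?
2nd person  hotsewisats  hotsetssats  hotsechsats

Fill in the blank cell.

hotsechsufi

Attach voice causative -ech → hotseech.
Attach number singular -su → hotseechsu.
Attach person 3rd person -fi → hotseechsufi.
aspect = perfective: zero marking, form stays hotseechsufi.
Apply vowel deletion: hotseechsufi → hotsechsufi.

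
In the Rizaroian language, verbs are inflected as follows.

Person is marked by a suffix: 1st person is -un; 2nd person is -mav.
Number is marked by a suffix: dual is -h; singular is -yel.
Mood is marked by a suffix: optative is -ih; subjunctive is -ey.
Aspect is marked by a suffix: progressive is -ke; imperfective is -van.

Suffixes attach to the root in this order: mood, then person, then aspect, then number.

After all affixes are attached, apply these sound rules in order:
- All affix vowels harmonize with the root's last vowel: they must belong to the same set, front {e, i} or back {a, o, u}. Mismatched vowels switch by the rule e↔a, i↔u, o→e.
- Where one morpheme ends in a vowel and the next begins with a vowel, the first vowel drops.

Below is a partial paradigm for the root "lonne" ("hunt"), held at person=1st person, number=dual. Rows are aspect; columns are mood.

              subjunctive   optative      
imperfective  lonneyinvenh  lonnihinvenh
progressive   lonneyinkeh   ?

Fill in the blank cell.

Attach mood optative -ih → lonneih.
Attach person 1st person -un → lonneihun.
Attach aspect progressive -ke → lonneihunke.
Attach number dual -h → lonneihunkeh.
Apply vowel harmony: lonneihunkeh → lonneihinkeh.
Apply vowel deletion: lonneihinkeh → lonnihinkeh.

lonnihinkeh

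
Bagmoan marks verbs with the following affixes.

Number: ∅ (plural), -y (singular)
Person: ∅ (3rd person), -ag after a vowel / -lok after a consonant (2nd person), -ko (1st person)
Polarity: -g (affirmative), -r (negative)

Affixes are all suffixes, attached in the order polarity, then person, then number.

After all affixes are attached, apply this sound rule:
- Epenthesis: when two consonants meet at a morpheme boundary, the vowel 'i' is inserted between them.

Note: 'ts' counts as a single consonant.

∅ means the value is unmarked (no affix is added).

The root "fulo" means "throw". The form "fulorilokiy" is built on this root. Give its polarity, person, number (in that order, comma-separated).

Segment: fulo-r-lok-y.
polarity: -r → negative.
person: -ag/lok → 2nd person.
number: -y → singular.

negative, 2nd person, singular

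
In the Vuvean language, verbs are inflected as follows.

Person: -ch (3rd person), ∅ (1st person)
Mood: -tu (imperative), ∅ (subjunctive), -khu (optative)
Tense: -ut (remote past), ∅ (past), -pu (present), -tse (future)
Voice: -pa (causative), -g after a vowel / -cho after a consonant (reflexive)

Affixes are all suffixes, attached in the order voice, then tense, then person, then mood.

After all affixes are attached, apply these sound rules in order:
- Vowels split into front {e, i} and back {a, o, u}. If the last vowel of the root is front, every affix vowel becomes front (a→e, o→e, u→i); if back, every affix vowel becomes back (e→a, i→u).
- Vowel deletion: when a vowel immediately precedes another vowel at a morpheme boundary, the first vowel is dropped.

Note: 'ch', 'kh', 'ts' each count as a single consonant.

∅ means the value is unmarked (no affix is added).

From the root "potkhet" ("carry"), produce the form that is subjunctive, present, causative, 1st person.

potkhetpepi

Attach voice causative -pa → potkhetpa.
Attach tense present -pu → potkhetpapu.
person = 1st person: zero marking, form stays potkhetpapu.
mood = subjunctive: zero marking, form stays potkhetpapu.
Apply vowel harmony: potkhetpapu → potkhetpepi.
Vowel deletion: no change.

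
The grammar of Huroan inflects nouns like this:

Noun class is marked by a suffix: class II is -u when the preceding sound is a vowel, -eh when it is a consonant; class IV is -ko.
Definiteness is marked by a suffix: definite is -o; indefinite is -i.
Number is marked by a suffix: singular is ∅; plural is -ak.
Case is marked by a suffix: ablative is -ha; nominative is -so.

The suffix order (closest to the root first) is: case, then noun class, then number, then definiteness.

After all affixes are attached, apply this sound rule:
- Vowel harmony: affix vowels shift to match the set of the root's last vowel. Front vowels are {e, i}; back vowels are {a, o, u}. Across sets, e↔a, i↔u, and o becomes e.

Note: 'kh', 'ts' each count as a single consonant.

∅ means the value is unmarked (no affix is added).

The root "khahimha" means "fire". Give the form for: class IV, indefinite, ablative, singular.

khahimhahakou

Attach case ablative -ha → khahimhaha.
Attach noun class class IV -ko → khahimhahako.
number = singular: zero marking, form stays khahimhahako.
Attach definiteness indefinite -i → khahimhahakoi.
Apply vowel harmony: khahimhahakoi → khahimhahakou.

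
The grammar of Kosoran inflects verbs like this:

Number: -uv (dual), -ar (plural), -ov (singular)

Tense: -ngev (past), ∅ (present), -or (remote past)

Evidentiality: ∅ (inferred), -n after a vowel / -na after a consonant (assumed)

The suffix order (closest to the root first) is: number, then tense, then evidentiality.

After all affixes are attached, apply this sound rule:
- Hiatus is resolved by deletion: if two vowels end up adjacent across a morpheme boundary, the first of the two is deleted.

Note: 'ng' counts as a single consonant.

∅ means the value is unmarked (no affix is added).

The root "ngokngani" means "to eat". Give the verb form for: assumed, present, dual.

ngoknganuvna

Attach number dual -uv → ngoknganiuv.
tense = present: zero marking, form stays ngoknganiuv.
Attach evidentiality assumed -na (after consonant 'v') → ngoknganiuvna.
Apply vowel deletion: ngoknganiuvna → ngoknganuvna.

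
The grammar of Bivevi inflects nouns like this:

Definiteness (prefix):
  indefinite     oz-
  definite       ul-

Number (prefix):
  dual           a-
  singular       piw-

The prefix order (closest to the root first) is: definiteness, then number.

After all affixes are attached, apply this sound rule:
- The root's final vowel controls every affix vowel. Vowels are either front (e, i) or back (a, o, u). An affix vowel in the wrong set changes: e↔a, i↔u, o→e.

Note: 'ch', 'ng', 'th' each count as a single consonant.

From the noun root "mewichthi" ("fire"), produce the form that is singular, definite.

piwilmewichthi

Attach definiteness definite ul- → ulmewichthi.
Attach number singular piw- → piwulmewichthi.
Apply vowel harmony: piwulmewichthi → piwilmewichthi.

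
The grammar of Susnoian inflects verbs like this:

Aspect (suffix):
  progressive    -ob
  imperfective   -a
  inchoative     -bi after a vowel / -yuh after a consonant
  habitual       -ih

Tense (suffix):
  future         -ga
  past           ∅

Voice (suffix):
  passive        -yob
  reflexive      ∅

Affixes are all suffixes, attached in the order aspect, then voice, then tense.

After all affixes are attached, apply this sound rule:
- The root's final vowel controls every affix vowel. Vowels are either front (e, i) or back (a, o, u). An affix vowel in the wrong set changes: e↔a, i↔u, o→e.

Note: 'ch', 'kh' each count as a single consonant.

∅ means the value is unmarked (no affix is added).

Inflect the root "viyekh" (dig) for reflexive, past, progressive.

viyekheb

Attach aspect progressive -ob → viyekhob.
voice = reflexive: zero marking, form stays viyekhob.
tense = past: zero marking, form stays viyekhob.
Apply vowel harmony: viyekhob → viyekheb.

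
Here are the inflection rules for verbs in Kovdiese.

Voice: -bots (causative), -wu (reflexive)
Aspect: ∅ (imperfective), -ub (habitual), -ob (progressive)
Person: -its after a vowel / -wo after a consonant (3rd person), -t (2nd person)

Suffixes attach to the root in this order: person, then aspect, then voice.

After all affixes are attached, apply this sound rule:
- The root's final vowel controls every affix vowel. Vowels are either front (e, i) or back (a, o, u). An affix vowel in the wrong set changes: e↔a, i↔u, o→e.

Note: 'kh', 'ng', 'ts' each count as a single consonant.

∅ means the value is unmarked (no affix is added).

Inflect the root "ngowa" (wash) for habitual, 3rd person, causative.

ngowautsubbots

Attach person 3rd person -its (after vowel 'a') → ngowaits.
Attach aspect habitual -ub → ngowaitsub.
Attach voice causative -bots → ngowaitsubbots.
Apply vowel harmony: ngowaitsubbots → ngowautsubbots.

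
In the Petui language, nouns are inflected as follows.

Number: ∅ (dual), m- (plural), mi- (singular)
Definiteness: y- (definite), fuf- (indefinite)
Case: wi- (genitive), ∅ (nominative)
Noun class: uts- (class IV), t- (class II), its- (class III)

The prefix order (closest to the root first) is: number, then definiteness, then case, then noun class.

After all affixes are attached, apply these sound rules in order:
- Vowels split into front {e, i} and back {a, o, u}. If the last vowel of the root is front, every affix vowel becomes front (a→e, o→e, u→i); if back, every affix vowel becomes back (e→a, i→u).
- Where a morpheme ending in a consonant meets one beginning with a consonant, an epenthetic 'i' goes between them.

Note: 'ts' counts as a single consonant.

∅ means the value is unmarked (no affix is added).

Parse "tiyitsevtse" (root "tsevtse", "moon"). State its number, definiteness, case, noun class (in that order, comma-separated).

Segment: t-y-tsevtse.
number: ∅ → dual.
definiteness: y- → definite.
case: ∅ → nominative.
noun class: t- → class II.

dual, definite, nominative, class II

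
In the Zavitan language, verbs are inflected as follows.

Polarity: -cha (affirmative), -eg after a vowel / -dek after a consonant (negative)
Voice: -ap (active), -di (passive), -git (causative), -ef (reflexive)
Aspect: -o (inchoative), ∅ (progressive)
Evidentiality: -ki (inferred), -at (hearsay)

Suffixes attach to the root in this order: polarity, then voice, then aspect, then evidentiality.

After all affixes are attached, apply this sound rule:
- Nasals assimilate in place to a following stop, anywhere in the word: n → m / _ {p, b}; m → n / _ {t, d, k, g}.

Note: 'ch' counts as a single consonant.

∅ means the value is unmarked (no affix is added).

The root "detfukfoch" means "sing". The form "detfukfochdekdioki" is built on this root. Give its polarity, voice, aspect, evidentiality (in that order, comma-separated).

negative, passive, inchoative, inferred

Segment: detfukfoch-dek-di-o-ki.
polarity: -eg/dek → negative.
voice: -di → passive.
aspect: -o → inchoative.
evidentiality: -ki → inferred.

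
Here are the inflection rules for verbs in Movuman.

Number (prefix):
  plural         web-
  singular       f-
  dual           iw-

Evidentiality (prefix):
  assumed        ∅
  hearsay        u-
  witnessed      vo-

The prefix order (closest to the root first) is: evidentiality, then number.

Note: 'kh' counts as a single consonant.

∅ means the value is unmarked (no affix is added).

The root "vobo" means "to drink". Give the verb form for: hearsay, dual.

iwuvobo

Attach evidentiality hearsay u- → uvobo.
Attach number dual iw- → iwuvobo.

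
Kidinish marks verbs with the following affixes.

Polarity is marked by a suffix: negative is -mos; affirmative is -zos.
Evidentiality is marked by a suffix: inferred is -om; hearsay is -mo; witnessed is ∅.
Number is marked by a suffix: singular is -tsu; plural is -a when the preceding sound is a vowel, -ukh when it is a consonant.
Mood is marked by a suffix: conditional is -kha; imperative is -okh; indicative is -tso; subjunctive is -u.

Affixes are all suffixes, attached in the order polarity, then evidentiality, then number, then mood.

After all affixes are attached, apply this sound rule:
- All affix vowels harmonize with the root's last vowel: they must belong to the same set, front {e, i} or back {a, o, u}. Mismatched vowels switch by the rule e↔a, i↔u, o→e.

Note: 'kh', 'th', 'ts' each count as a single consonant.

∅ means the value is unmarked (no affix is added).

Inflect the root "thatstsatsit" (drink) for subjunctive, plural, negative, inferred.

thatstsatsitmesemikhi

Attach polarity negative -mos → thatstsatsitmos.
Attach evidentiality inferred -om → thatstsatsitmosom.
Attach number plural -ukh (after consonant 'm') → thatstsatsitmosomukh.
Attach mood subjunctive -u → thatstsatsitmosomukhu.
Apply vowel harmony: thatstsatsitmosomukhu → thatstsatsitmesemikhi.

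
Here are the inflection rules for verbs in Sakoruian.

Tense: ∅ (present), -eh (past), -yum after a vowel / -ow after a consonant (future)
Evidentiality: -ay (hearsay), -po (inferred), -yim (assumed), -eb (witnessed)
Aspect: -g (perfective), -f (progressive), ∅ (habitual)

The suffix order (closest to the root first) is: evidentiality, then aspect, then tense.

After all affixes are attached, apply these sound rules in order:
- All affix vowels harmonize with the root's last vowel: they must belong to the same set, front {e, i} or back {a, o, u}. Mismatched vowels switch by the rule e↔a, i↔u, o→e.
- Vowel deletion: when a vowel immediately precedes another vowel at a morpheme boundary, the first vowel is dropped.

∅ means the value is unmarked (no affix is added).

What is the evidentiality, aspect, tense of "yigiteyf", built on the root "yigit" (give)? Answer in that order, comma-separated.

hearsay, progressive, present

Segment: yigit-ay-f.
evidentiality: -ay → hearsay.
aspect: -f → progressive.
tense: ∅ → present.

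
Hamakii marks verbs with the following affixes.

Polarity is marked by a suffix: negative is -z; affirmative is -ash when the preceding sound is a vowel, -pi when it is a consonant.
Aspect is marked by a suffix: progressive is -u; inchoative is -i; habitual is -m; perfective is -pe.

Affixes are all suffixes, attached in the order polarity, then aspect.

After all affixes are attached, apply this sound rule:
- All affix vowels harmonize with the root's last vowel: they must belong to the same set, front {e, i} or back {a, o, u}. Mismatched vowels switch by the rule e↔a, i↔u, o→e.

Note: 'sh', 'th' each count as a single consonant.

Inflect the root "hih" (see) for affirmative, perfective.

Attach polarity affirmative -pi (after consonant 'h') → hihpi.
Attach aspect perfective -pe → hihpipe.
Vowel harmony: no change.

hihpipe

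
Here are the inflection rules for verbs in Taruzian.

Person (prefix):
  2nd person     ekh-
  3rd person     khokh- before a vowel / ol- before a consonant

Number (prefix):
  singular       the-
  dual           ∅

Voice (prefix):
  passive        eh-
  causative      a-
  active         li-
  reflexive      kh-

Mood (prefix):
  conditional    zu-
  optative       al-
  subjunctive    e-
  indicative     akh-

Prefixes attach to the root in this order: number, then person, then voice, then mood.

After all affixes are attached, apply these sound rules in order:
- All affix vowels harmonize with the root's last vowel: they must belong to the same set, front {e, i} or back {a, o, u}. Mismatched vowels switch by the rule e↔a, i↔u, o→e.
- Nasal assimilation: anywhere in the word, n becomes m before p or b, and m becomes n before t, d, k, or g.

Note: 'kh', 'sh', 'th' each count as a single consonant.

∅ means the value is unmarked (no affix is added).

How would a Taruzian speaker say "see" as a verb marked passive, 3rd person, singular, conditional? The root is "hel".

ziehelthehel

Attach number singular the- → thehel.
Attach person 3rd person ol- (before consonant 'th') → olthehel.
Attach voice passive eh- → eholthehel.
Attach mood conditional zu- → zueholthehel.
Apply vowel harmony: zueholthehel → ziehelthehel.
Nasal assimilation: no change.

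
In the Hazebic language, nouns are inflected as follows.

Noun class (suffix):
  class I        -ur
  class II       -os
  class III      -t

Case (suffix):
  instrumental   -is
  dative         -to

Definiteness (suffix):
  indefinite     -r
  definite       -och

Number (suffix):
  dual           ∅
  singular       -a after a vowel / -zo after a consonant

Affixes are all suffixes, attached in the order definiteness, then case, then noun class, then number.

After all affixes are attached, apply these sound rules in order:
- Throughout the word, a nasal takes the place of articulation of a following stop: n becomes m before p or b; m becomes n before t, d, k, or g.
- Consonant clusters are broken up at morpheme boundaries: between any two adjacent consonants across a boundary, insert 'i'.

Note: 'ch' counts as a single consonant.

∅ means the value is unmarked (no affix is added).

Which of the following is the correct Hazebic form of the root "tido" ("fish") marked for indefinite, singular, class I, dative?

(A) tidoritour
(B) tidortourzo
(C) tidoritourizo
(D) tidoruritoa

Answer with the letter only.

C

Attach definiteness indefinite -r → tidor.
Attach case dative -to → tidorto.
Attach noun class class I -ur → tidortour.
Attach number singular -zo (after consonant 'r') → tidortourzo.
Nasal assimilation: no change.
Apply epenthesis: tidortourzo → tidoritourizo.
So the correct form is tidoritourizo, option (C).
(A) tidoritour is wrong: it uses dual instead of singular for number.
(D) tidoruritoa is wrong: it has the affixes in the wrong order.
(B) tidortourzo is wrong: it fails to apply the sound rule(s).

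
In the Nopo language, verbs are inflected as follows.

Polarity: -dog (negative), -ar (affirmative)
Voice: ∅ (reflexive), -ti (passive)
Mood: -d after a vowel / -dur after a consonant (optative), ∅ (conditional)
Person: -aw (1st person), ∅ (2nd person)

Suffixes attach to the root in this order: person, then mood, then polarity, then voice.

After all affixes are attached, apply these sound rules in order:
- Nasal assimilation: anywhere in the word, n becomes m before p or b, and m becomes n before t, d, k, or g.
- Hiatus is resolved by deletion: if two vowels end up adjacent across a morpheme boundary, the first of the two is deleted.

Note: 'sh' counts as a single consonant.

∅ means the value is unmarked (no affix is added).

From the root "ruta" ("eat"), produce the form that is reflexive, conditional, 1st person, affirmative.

Attach person 1st person -aw → rutaaw.
mood = conditional: zero marking, form stays rutaaw.
Attach polarity affirmative -ar → rutaawar.
voice = reflexive: zero marking, form stays rutaawar.
Nasal assimilation: no change.
Apply vowel deletion: rutaawar → rutawar.

rutawar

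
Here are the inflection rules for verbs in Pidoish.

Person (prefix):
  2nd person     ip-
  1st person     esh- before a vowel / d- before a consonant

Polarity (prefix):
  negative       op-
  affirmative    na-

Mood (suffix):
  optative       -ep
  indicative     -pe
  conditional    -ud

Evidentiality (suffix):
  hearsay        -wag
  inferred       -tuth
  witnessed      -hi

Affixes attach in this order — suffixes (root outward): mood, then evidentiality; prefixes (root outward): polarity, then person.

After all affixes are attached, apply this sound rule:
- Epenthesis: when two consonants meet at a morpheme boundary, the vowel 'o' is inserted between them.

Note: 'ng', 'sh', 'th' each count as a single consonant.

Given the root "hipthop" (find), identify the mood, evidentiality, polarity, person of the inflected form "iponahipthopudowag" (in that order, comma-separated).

conditional, hearsay, affirmative, 2nd person

Segment: ip-na-hipthop-ud-wag.
mood: -ud → conditional.
evidentiality: -wag → hearsay.
polarity: na- → affirmative.
person: ip- → 2nd person.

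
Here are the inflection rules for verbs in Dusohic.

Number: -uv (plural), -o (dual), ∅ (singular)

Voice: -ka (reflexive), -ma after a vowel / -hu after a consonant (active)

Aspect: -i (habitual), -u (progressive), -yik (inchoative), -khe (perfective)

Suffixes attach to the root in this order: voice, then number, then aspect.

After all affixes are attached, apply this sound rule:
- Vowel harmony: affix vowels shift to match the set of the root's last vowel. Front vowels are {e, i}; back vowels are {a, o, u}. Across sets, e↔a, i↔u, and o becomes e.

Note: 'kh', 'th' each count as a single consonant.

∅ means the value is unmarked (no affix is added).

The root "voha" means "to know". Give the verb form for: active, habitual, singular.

vohamau

Attach voice active -ma (after vowel 'a') → vohama.
number = singular: zero marking, form stays vohama.
Attach aspect habitual -i → vohamai.
Apply vowel harmony: vohamai → vohamau.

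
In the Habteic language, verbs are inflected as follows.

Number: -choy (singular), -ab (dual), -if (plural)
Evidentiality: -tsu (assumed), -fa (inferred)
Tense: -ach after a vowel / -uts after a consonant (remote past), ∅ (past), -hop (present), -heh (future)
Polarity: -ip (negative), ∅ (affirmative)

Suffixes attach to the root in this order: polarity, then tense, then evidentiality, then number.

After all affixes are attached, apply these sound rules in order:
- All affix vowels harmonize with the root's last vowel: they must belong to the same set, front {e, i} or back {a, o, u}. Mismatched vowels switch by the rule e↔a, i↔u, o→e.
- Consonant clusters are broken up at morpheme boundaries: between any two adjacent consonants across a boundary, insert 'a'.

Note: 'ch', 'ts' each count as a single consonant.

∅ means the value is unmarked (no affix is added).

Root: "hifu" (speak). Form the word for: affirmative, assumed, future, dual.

polarity = affirmative: zero marking, form stays hifu.
Attach tense future -heh → hifuheh.
Attach evidentiality assumed -tsu → hifuhehtsu.
Attach number dual -ab → hifuhehtsuab.
Apply vowel harmony: hifuhehtsuab → hifuhahtsuab.
Apply epenthesis: hifuhahtsuab → hifuhahatsuab.

hifuhahatsuab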